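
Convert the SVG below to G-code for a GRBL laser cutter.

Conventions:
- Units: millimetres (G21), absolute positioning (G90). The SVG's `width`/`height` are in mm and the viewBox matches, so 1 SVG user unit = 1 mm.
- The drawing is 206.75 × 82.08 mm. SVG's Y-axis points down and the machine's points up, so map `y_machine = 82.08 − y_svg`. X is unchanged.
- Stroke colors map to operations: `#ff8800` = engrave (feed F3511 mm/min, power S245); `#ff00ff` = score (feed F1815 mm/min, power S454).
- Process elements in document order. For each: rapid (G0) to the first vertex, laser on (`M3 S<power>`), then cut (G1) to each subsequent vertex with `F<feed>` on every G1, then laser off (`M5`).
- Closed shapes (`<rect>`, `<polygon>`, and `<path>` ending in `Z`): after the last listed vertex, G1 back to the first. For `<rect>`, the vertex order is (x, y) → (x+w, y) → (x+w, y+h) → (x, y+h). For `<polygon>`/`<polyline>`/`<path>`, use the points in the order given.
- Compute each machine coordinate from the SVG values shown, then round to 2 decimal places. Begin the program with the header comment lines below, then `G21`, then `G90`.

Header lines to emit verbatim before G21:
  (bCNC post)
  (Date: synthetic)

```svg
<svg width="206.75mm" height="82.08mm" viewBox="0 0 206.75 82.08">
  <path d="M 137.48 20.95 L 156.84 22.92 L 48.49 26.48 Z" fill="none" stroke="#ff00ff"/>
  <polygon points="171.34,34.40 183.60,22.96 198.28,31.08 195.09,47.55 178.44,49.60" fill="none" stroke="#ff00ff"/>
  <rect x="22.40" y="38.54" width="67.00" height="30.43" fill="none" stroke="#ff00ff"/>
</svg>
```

(bCNC post)
(Date: synthetic)
G21
G90
G0 X137.48 Y61.13
M3 S454
G1 X156.84 Y59.16 F1815
G1 X48.49 Y55.60 F1815
G1 X137.48 Y61.13 F1815
M5
G0 X171.34 Y47.68
M3 S454
G1 X183.60 Y59.12 F1815
G1 X198.28 Y51.00 F1815
G1 X195.09 Y34.53 F1815
G1 X178.44 Y32.48 F1815
G1 X171.34 Y47.68 F1815
M5
G0 X22.40 Y43.54
M3 S454
G1 X89.40 Y43.54 F1815
G1 X89.40 Y13.11 F1815
G1 X22.40 Y13.11 F1815
G1 X22.40 Y43.54 F1815
M5

Since the viewBox matches the mm dimensions, user units are millimetres directly. The only transform is the Y-flip y_m = 82.08 − y_svg.

Shape 1 is a closed polygon drawn with `<path>`. Its stroke #ff00ff means score at S454, F1815. After flipping Y the toolpath is (137.48,61.13) → (156.84,59.16) → (48.49,55.60) → (137.48,61.13), returning to the start.

Shape 2 is a regular polygon drawn with `<polygon>`. Its stroke #ff00ff means score at S454, F1815. After flipping Y the toolpath is (171.34,47.68) → (183.60,59.12) → (198.28,51.00) → (195.09,34.53) → (178.44,32.48) → (171.34,47.68), returning to the start.

Shape 3 is a rectangle drawn with `<rect>`. Its stroke #ff00ff means score at S454, F1815. After flipping Y the toolpath is (22.40,43.54) → (89.40,43.54) → (89.40,13.11) → (22.40,13.11) → (22.40,43.54), returning to the start.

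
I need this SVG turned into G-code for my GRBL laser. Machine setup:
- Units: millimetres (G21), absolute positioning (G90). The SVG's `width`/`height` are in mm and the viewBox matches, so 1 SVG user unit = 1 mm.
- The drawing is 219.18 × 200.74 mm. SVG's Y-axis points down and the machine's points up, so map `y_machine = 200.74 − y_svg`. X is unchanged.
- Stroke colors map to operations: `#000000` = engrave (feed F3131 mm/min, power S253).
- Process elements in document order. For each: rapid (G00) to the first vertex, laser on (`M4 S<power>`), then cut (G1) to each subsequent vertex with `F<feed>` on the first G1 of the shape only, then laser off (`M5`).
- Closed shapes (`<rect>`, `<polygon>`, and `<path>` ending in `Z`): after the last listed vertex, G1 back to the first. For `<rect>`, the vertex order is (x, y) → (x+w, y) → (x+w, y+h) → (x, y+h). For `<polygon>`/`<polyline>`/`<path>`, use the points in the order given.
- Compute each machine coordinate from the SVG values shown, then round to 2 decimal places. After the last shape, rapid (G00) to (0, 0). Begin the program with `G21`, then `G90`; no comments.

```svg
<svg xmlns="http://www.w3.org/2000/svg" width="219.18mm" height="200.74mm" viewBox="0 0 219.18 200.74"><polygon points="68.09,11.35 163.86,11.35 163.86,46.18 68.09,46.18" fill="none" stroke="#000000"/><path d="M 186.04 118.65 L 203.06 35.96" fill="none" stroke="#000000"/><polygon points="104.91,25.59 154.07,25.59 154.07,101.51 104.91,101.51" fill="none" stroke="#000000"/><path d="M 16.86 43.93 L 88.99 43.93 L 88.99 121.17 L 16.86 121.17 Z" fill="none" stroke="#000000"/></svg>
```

G21
G90
G00 X68.09 Y189.39
M4 S253
G1 X163.86 Y189.39 F3131
G1 X163.86 Y154.56
G1 X68.09 Y154.56
G1 X68.09 Y189.39
M5
G00 X186.04 Y82.09
M4 S253
G1 X203.06 Y164.78 F3131
M5
G00 X104.91 Y175.15
M4 S253
G1 X154.07 Y175.15 F3131
G1 X154.07 Y99.23
G1 X104.91 Y99.23
G1 X104.91 Y175.15
M5
G00 X16.86 Y156.81
M4 S253
G1 X88.99 Y156.81 F3131
G1 X88.99 Y79.57
G1 X16.86 Y79.57
G1 X16.86 Y156.81
M5
G00 X0.00 Y0.00

1 u = 1 mm; y_m = 200.74 − y.

[1] `<polygon>` rectangle, #000000→engrave S253 F3131: (68.09,189.39) → (163.86,189.39) → (163.86,154.56) → (68.09,154.56) → (68.09,189.39) (closed)

[2] `<path>` line segment, #000000→engrave S253 F3131: (186.04,82.09) → (203.06,164.78)

[3] `<polygon>` rectangle, #000000→engrave S253 F3131: (104.91,175.15) → (154.07,175.15) → (154.07,99.23) → (104.91,99.23) → (104.91,175.15) (closed)

[4] `<path>` rectangle, #000000→engrave S253 F3131: (16.86,156.81) → (88.99,156.81) → (88.99,79.57) → (16.86,79.57) → (16.86,156.81) (closed)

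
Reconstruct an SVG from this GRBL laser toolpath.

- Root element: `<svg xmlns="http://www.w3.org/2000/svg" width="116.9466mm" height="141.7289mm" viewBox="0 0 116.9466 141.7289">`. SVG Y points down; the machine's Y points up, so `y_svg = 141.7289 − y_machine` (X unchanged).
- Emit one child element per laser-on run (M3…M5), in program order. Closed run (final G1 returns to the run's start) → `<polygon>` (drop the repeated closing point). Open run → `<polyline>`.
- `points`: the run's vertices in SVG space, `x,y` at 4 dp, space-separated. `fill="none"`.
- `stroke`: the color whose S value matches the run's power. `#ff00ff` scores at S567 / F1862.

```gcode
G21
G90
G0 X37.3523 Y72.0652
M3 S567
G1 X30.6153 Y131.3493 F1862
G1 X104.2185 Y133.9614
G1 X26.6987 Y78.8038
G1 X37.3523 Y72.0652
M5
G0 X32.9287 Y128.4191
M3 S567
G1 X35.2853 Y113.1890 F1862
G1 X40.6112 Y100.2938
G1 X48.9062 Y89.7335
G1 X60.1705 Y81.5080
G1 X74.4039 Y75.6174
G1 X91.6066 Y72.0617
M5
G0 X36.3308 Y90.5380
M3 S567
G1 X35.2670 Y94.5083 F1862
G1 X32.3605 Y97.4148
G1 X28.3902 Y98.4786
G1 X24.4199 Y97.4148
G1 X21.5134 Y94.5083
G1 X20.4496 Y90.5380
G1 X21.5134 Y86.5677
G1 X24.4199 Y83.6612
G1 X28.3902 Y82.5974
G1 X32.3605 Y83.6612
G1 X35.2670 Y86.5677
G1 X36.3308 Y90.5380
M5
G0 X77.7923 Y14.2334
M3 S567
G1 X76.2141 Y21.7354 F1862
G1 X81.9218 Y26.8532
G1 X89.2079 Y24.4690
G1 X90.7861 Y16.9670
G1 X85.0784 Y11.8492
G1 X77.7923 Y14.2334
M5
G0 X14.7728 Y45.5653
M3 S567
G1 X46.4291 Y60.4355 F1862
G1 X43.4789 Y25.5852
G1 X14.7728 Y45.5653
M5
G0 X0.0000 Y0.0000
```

<svg xmlns="http://www.w3.org/2000/svg" width="116.9466mm" height="141.7289mm" viewBox="0 0 116.9466 141.7289">
  <polygon points="37.3523,69.6637 30.6153,10.3796 104.2185,7.7675 26.6987,62.9251" fill="none" stroke="#ff00ff"/>
  <polyline points="32.9287,13.3098 35.2853,28.5399 40.6112,41.4351 48.9062,51.9954 60.1705,60.2209 74.4039,66.1115 91.6066,69.6672" fill="none" stroke="#ff00ff"/>
  <polygon points="36.3308,51.1909 35.2670,47.2206 32.3605,44.3141 28.3902,43.2503 24.4199,44.3141 21.5134,47.2206 20.4496,51.1909 21.5134,55.1612 24.4199,58.0677 28.3902,59.1315 32.3605,58.0677 35.2670,55.1612" fill="none" stroke="#ff00ff"/>
  <polygon points="77.7923,127.4955 76.2141,119.9935 81.9218,114.8757 89.2079,117.2599 90.7861,124.7619 85.0784,129.8797" fill="none" stroke="#ff00ff"/>
  <polygon points="14.7728,96.1636 46.4291,81.2934 43.4789,116.1437" fill="none" stroke="#ff00ff"/>
</svg>

y_svg = 141.7289 − y_m. Every run uses S567, so all elements get stroke `#ff00ff` (score).

[1] closed run; points: 37.3523,69.6637 30.6153,10.3796 104.2185,7.7675 26.6987,62.9251

[2] open run; points: 32.9287,13.3098 35.2853,28.5399 40.6112,41.4351 48.9062,51.9954 60.1705,60.2209 74.4039,66.1115 91.6066,69.6672

[3] closed run; points: 36.3308,51.1909 35.2670,47.2206 32.3605,44.3141 28.3902,43.2503 24.4199,44.3141 21.5134,47.2206 20.4496,51.1909 21.5134,55.1612 24.4199,58.0677 28.3902,59.1315 32.3605,58.0677 35.2670,55.1612

[4] closed run; points: 77.7923,127.4955 76.2141,119.9935 81.9218,114.8757 89.2079,117.2599 90.7861,124.7619 85.0784,129.8797

[5] closed run; points: 14.7728,96.1636 46.4291,81.2934 43.4789,116.1437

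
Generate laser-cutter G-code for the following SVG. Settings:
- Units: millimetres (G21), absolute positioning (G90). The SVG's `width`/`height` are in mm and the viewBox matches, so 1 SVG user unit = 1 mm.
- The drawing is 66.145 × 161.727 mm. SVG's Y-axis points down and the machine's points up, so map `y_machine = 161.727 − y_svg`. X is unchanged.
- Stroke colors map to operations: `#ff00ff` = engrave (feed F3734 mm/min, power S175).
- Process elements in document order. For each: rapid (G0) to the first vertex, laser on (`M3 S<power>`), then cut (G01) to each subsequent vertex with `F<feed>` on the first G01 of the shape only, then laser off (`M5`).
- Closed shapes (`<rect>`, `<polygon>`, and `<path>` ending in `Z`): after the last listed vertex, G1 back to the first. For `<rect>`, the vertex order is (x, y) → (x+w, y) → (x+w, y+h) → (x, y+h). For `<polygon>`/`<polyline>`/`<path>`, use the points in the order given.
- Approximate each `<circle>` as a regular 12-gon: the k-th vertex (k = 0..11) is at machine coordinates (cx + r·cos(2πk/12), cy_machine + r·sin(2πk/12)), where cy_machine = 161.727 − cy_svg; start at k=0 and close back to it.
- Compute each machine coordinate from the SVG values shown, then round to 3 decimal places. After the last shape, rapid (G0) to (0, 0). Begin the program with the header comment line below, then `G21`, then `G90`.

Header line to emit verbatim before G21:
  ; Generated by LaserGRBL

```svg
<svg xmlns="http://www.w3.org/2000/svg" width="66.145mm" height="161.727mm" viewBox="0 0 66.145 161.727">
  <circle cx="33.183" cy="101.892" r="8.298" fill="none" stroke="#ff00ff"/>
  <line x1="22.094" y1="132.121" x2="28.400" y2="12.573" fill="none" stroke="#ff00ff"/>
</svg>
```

viewBox `0 0 66.145 161.727` with mm width/height → 1 unit = 1 mm. Flip: y_m = 161.727 − y_svg.

**Shape 1** — `<circle>` circle, stroke `#ff00ff` → engrave (S175, F3734). Machine vertices: (41.481,59.835) → (40.369,63.984) → (37.332,67.021) → (33.183,68.133) → (29.034,67.021) → (25.997,63.984) → (24.885,59.835) → (25.997,55.686) → (29.034,52.649) → (33.183,51.537) → (37.332,52.649) → (40.369,55.686) → (41.481,59.835). Closed: final G1 returns to the first vertex.

**Shape 2** — `<line>` line segment, stroke `#ff00ff` → engrave (S175, F3734). Machine vertices: (22.094,29.606) → (28.400,149.154). Open path.

; Generated by LaserGRBL
G21
G90
G0 X41.481 Y59.835
M3 S175
G01 X40.369 Y63.984 F3734
G01 X37.332 Y67.021
G01 X33.183 Y68.133
G01 X29.034 Y67.021
G01 X25.997 Y63.984
G01 X24.885 Y59.835
G01 X25.997 Y55.686
G01 X29.034 Y52.649
G01 X33.183 Y51.537
G01 X37.332 Y52.649
G01 X40.369 Y55.686
G01 X41.481 Y59.835
M5
G0 X22.094 Y29.606
M3 S175
G01 X28.400 Y149.154 F3734
M5
G0 X0.000 Y0.000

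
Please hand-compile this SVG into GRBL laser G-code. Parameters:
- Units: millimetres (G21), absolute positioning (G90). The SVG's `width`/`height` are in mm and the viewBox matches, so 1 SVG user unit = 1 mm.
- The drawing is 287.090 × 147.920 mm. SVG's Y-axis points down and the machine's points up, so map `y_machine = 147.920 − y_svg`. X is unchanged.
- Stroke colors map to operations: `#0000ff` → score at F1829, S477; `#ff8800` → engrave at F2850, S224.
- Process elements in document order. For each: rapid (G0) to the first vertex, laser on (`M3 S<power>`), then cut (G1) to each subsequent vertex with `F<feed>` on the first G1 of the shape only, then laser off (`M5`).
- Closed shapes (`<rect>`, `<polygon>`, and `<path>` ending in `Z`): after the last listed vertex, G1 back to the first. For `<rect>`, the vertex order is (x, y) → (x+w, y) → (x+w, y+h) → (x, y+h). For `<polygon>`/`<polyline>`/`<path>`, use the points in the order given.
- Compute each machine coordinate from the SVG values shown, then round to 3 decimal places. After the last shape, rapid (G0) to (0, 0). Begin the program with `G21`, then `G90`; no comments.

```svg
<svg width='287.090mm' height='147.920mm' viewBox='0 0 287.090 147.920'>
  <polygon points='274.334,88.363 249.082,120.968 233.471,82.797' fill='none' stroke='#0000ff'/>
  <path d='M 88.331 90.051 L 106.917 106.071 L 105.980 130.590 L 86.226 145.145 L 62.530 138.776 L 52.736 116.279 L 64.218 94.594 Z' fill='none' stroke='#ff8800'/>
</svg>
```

viewBox `0 0 287.090 147.920` with mm width/height → 1 unit = 1 mm. Flip: y_m = 147.920 − y_svg.

**Shape 1** — `<polygon>` regular polygon, stroke `#0000ff` → score (S477, F1829). Machine vertices: (274.334,59.557) → (249.082,26.952) → (233.471,65.123) → (274.334,59.557). Closed: final G1 returns to the first vertex.

**Shape 2** — `<path>` regular polygon, stroke `#ff8800` → engrave (S224, F2850). Machine vertices: (88.331,57.869) → (106.917,41.849) → (105.980,17.330) → (86.226,2.775) → (62.530,9.144) → (52.736,31.641) → (64.218,53.326) → (88.331,57.869). Closed: final G1 returns to the first vertex.

G21
G90
G0 X274.334 Y59.557
M3 S477
G1 X249.082 Y26.952 F1829
G1 X233.471 Y65.123
G1 X274.334 Y59.557
M5
G0 X88.331 Y57.869
M3 S224
G1 X106.917 Y41.849 F2850
G1 X105.980 Y17.330
G1 X86.226 Y2.775
G1 X62.530 Y9.144
G1 X52.736 Y31.641
G1 X64.218 Y53.326
G1 X88.331 Y57.869
M5
G0 X0.000 Y0.000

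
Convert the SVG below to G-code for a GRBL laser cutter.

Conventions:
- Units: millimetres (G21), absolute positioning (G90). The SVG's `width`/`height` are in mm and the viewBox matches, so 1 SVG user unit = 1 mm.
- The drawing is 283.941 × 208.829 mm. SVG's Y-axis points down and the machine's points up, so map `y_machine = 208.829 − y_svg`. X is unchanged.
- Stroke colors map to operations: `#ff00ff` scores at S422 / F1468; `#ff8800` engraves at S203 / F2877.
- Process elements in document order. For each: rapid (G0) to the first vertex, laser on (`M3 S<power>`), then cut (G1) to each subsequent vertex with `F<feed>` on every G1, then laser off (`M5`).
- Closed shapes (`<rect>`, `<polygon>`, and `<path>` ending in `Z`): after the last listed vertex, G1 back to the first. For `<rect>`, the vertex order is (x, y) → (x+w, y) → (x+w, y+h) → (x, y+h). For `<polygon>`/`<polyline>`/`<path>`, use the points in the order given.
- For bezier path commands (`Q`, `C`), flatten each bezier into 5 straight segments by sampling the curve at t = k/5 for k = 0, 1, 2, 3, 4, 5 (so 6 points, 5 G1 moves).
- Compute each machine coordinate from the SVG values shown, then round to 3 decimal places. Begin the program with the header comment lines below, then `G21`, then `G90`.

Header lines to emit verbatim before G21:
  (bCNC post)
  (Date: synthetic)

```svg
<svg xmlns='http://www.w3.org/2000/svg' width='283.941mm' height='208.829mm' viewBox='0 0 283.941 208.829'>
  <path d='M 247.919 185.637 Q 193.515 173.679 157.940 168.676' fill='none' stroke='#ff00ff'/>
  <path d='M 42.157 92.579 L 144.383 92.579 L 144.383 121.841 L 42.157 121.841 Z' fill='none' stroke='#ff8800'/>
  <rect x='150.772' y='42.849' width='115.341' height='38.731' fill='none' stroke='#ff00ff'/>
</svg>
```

(bCNC post)
(Date: synthetic)
G21
G90
G0 X247.919 Y23.192
M3 S422
G1 X226.911 Y27.697 F1468
G1 X207.408 Y31.646 F1468
G1 X189.413 Y35.038 F1468
G1 X172.923 Y37.874 F1468
G1 X157.940 Y40.153 F1468
M5
G0 X42.157 Y116.250
M3 S203
G1 X144.383 Y116.250 F2877
G1 X144.383 Y86.988 F2877
G1 X42.157 Y86.988 F2877
G1 X42.157 Y116.250 F2877
M5
G0 X150.772 Y165.980
M3 S422
G1 X266.113 Y165.980 F1468
G1 X266.113 Y127.249 F1468
G1 X150.772 Y127.249 F1468
G1 X150.772 Y165.980 F1468
M5

Since the viewBox matches the mm dimensions, user units are millimetres directly. The only transform is the Y-flip y_m = 208.829 − y_svg.

Shape 1 is a quadratic bezier drawn with `<path>`. Its stroke #ff00ff means score at S422, F1468. After flipping Y the toolpath is (247.919,23.192) → (226.911,27.697) → (207.408,31.646) → (189.413,35.038) → (172.923,37.874) → (157.940,40.153).

Shape 2 is a rectangle drawn with `<path>`. Its stroke #ff8800 means engrave at S203, F2877. After flipping Y the toolpath is (42.157,116.250) → (144.383,116.250) → (144.383,86.988) → (42.157,86.988) → (42.157,116.250), returning to the start.

Shape 3 is a rectangle drawn with `<rect>`. Its stroke #ff00ff means score at S422, F1468. After flipping Y the toolpath is (150.772,165.980) → (266.113,165.980) → (266.113,127.249) → (150.772,127.249) → (150.772,165.980), returning to the start.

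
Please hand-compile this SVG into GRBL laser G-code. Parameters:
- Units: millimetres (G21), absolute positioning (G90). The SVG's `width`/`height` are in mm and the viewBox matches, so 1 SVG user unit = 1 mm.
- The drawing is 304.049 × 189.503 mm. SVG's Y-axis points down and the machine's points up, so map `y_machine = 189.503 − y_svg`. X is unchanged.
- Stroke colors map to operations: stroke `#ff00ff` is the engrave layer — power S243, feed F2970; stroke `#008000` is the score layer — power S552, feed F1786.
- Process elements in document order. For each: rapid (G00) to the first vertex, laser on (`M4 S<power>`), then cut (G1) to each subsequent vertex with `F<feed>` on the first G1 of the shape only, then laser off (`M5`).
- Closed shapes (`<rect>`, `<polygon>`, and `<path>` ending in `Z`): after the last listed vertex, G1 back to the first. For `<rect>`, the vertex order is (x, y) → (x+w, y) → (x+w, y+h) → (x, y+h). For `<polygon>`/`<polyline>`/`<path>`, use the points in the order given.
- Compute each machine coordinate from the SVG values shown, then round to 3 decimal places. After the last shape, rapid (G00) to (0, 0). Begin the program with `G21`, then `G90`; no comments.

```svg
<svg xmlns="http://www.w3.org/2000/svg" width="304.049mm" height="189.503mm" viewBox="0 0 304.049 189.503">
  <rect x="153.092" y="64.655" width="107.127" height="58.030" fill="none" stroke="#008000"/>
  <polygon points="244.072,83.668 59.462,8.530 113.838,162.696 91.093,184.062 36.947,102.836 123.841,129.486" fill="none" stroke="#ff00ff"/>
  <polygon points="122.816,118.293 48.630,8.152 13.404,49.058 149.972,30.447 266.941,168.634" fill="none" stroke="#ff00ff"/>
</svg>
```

viewBox `0 0 304.049 189.503` with mm width/height → 1 unit = 1 mm. Flip: y_m = 189.503 − y_svg.

**Shape 1** — `<rect>` rectangle, stroke `#008000` → score (S552, F1786). Machine vertices: (153.092,124.848) → (260.219,124.848) → (260.219,66.818) → (153.092,66.818) → (153.092,124.848). Closed: final G1 returns to the first vertex.

**Shape 2** — `<polygon>` closed polygon, stroke `#ff00ff` → engrave (S243, F2970). Machine vertices: (244.072,105.835) → (59.462,180.973) → (113.838,26.807) → (91.093,5.441) → (36.947,86.667) → (123.841,60.017) → (244.072,105.835). Closed: final G1 returns to the first vertex.

**Shape 3** — `<polygon>` closed polygon, stroke `#ff00ff` → engrave (S243, F2970). Machine vertices: (122.816,71.210) → (48.630,181.351) → (13.404,140.445) → (149.972,159.056) → (266.941,20.869) → (122.816,71.210). Closed: final G1 returns to the first vertex.

G21
G90
G00 X153.092 Y124.848
M4 S552
G1 X260.219 Y124.848 F1786
G1 X260.219 Y66.818
G1 X153.092 Y66.818
G1 X153.092 Y124.848
M5
G00 X244.072 Y105.835
M4 S243
G1 X59.462 Y180.973 F2970
G1 X113.838 Y26.807
G1 X91.093 Y5.441
G1 X36.947 Y86.667
G1 X123.841 Y60.017
G1 X244.072 Y105.835
M5
G00 X122.816 Y71.210
M4 S243
G1 X48.630 Y181.351 F2970
G1 X13.404 Y140.445
G1 X149.972 Y159.056
G1 X266.941 Y20.869
G1 X122.816 Y71.210
M5
G00 X0.000 Y0.000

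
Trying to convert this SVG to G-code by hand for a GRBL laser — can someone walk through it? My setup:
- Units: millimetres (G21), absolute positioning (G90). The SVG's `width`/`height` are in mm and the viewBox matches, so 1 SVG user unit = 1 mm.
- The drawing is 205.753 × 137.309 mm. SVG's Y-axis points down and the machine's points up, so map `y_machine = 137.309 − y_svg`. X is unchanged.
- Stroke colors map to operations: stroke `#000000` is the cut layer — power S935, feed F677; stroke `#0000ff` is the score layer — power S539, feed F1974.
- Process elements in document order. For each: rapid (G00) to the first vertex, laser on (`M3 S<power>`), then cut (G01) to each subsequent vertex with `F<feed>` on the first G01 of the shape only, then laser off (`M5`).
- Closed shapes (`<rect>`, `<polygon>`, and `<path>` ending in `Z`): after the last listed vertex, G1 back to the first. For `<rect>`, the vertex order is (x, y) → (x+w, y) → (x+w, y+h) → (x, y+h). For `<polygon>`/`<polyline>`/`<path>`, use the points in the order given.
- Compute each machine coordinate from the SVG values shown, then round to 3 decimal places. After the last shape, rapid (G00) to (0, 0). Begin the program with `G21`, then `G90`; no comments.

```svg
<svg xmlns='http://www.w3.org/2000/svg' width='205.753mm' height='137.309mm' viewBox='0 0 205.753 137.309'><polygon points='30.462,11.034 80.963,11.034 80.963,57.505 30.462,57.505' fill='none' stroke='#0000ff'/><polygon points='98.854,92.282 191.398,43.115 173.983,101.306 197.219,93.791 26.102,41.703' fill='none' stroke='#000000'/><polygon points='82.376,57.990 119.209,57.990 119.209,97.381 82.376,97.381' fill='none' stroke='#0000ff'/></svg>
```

Since the viewBox matches the mm dimensions, user units are millimetres directly. The only transform is the Y-flip y_m = 137.309 − y_svg.

Shape 1 is a rectangle drawn with `<polygon>`. Its stroke #0000ff means score at S539, F1974. After flipping Y the toolpath is (30.462,126.275) → (80.963,126.275) → (80.963,79.804) → (30.462,79.804) → (30.462,126.275), returning to the start.

Shape 2 is a closed polygon drawn with `<polygon>`. Its stroke #000000 means cut at S935, F677. After flipping Y the toolpath is (98.854,45.027) → (191.398,94.194) → (173.983,36.003) → (197.219,43.518) → (26.102,95.606) → (98.854,45.027), returning to the start.

Shape 3 is a rectangle drawn with `<polygon>`. Its stroke #0000ff means score at S539, F1974. After flipping Y the toolpath is (82.376,79.319) → (119.209,79.319) → (119.209,39.928) → (82.376,39.928) → (82.376,79.319), returning to the start.

G21
G90
G00 X30.462 Y126.275
M3 S539
G01 X80.963 Y126.275 F1974
G01 X80.963 Y79.804
G01 X30.462 Y79.804
G01 X30.462 Y126.275
M5
G00 X98.854 Y45.027
M3 S935
G01 X191.398 Y94.194 F677
G01 X173.983 Y36.003
G01 X197.219 Y43.518
G01 X26.102 Y95.606
G01 X98.854 Y45.027
M5
G00 X82.376 Y79.319
M3 S539
G01 X119.209 Y79.319 F1974
G01 X119.209 Y39.928
G01 X82.376 Y39.928
G01 X82.376 Y79.319
M5
G00 X0.000 Y0.000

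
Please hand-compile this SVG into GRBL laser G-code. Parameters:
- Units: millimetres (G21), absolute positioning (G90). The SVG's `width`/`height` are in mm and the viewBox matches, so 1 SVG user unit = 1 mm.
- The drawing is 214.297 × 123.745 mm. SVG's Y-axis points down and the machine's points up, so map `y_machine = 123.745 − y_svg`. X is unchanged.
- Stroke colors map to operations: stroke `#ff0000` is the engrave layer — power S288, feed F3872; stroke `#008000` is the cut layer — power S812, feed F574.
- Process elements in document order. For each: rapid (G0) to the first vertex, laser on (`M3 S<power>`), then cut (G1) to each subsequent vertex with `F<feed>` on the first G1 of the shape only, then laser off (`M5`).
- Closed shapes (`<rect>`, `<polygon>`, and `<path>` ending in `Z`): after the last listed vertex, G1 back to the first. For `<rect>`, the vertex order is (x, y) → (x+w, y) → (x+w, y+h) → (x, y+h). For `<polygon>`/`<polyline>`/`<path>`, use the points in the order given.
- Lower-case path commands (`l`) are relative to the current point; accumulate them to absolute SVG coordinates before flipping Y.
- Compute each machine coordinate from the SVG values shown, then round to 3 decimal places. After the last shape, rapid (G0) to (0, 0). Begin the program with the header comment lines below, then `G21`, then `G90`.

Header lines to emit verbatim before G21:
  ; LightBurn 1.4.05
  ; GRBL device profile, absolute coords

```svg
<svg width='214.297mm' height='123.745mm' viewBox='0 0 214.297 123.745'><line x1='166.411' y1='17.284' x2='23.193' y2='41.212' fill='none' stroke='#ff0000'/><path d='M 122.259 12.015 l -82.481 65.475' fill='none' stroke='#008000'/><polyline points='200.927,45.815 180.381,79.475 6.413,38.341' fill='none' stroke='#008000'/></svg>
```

1 u = 1 mm; y_m = 123.745 − y.

[1] `<line>` line segment, #ff0000→engrave S288 F3872: (166.411,106.461) → (23.193,82.533)

[2] `<path>` line segment, #008000→cut S812 F574: (122.259,111.730) → (39.778,46.255)

[3] `<polyline>` open polyline, #008000→cut S812 F574: (200.927,77.930) → (180.381,44.270) → (6.413,85.404)

; LightBurn 1.4.05
; GRBL device profile, absolute coords
G21
G90
G0 X166.411 Y106.461
M3 S288
G1 X23.193 Y82.533 F3872
M5
G0 X122.259 Y111.730
M3 S812
G1 X39.778 Y46.255 F574
M5
G0 X200.927 Y77.930
M3 S812
G1 X180.381 Y44.270 F574
G1 X6.413 Y85.404
M5
G0 X0.000 Y0.000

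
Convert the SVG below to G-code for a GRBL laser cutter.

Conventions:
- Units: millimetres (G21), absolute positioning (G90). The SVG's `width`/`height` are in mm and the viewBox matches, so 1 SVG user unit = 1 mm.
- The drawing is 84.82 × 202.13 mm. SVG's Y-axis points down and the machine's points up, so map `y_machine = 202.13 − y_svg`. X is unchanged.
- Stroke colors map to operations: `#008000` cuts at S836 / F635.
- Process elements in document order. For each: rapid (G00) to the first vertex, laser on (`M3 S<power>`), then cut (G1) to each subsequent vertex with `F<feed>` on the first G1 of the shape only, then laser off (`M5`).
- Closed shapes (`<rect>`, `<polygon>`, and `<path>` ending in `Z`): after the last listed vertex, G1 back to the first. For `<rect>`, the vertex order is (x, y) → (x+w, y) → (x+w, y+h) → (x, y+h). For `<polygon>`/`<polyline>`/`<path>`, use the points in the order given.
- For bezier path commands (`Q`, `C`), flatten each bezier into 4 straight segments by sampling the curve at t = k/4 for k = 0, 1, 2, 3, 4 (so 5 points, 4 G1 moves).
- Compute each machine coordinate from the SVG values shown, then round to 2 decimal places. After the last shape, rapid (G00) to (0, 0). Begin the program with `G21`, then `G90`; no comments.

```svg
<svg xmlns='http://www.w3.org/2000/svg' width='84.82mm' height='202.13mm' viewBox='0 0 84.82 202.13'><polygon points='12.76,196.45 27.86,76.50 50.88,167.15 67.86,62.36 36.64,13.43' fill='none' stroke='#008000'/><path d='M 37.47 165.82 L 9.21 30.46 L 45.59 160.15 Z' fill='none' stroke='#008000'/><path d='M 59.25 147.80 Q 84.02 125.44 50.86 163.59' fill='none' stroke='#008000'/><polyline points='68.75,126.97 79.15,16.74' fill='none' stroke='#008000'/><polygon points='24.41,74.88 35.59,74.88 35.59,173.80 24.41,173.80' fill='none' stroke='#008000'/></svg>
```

G21
G90
G00 X12.76 Y5.68
M3 S836
G1 X27.86 Y125.63 F635
G1 X50.88 Y34.98
G1 X67.86 Y139.77
G1 X36.64 Y188.70
G1 X12.76 Y5.68
M5
G00 X37.47 Y36.31
M3 S836
G1 X9.21 Y171.67 F635
G1 X45.59 Y41.98
G1 X37.47 Y36.31
M5
G00 X59.25 Y54.33
M3 S836
G1 X68.01 Y61.73 F635
G1 X69.54 Y61.56
G1 X63.82 Y53.83
G1 X50.86 Y38.54
M5
G00 X68.75 Y75.16
M3 S836
G1 X79.15 Y185.39 F635
M5
G00 X24.41 Y127.25
M3 S836
G1 X35.59 Y127.25 F635
G1 X35.59 Y28.33
G1 X24.41 Y28.33
G1 X24.41 Y127.25
M5
G00 X0.00 Y0.00

Since the viewBox matches the mm dimensions, user units are millimetres directly. The only transform is the Y-flip y_m = 202.13 − y_svg.

Shape 1 is a closed polygon drawn with `<polygon>`. Its stroke #008000 means cut at S836, F635. After flipping Y the toolpath is (12.76,5.68) → (27.86,125.63) → (50.88,34.98) → (67.86,139.77) → (36.64,188.70) → (12.76,5.68), returning to the start.

Shape 2 is a closed polygon drawn with `<path>`. Its stroke #008000 means cut at S836, F635. After flipping Y the toolpath is (37.47,36.31) → (9.21,171.67) → (45.59,41.98) → (37.47,36.31), returning to the start.

Shape 3 is a quadratic bezier drawn with `<path>`. Its stroke #008000 means cut at S836, F635. After flipping Y the toolpath is (59.25,54.33) → (68.01,61.73) → (69.54,61.56) → (63.82,53.83) → (50.86,38.54).

Shape 4 is a line segment drawn with `<polyline>`. Its stroke #008000 means cut at S836, F635. After flipping Y the toolpath is (68.75,75.16) → (79.15,185.39).

Shape 5 is a rectangle drawn with `<polygon>`. Its stroke #008000 means cut at S836, F635. After flipping Y the toolpath is (24.41,127.25) → (35.59,127.25) → (35.59,28.33) → (24.41,28.33) → (24.41,127.25), returning to the start.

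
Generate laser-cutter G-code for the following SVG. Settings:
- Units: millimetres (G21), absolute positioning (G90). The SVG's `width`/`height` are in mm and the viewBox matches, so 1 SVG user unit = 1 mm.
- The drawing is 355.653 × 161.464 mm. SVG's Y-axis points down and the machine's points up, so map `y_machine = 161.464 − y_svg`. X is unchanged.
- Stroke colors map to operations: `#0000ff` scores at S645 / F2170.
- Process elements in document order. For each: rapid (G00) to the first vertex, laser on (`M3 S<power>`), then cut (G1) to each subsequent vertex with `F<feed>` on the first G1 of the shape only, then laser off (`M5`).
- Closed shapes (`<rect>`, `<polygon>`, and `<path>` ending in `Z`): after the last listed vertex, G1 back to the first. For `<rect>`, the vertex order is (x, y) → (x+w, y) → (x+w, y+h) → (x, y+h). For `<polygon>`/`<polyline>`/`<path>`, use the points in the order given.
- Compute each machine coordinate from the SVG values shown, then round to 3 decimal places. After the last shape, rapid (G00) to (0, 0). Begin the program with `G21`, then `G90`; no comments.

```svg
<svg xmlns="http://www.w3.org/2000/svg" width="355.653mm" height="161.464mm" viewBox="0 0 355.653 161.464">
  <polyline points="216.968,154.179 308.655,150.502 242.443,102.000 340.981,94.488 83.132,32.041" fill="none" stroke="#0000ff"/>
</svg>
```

Since the viewBox matches the mm dimensions, user units are millimetres directly. The only transform is the Y-flip y_m = 161.464 − y_svg.

Shape 1 is a open polyline drawn with `<polyline>`. Its stroke #0000ff means score at S645, F2170. After flipping Y the toolpath is (216.968,7.285) → (308.655,10.962) → (242.443,59.464) → (340.981,66.976) → (83.132,129.423).

G21
G90
G00 X216.968 Y7.285
M3 S645
G1 X308.655 Y10.962 F2170
G1 X242.443 Y59.464
G1 X340.981 Y66.976
G1 X83.132 Y129.423
M5
G00 X0.000 Y0.000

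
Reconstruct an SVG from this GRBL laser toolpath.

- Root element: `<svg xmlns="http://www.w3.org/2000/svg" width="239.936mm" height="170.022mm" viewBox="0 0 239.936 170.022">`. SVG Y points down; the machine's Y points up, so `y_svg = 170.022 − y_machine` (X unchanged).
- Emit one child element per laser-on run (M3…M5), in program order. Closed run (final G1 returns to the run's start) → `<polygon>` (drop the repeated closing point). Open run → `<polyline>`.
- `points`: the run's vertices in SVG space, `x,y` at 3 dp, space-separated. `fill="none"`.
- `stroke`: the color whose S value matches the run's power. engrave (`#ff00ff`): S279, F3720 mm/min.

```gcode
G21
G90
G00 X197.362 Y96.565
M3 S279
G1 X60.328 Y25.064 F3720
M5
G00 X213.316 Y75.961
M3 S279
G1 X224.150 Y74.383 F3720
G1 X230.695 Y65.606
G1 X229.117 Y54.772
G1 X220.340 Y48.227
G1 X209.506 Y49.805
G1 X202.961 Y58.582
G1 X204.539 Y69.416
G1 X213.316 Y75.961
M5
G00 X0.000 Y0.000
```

Each laser-on run becomes one SVG element. Flip Y back into SVG space with y_svg = 170.022 − y_machine. Every run uses S279, so all elements get stroke `#ff00ff` (engrave).

Run 1: The run is open, so emit a `<polyline>` with points (Y-flipped): 197.362,73.457 60.328,144.958.

Run 2: The run returns to its start, so emit a `<polygon>` with points (Y-flipped): 213.316,94.061 224.150,95.639 230.695,104.416 229.117,115.250 220.340,121.795 209.506,120.217 202.961,111.440 204.539,100.606.

<svg xmlns="http://www.w3.org/2000/svg" width="239.936mm" height="170.022mm" viewBox="0 0 239.936 170.022">
  <polyline points="197.362,73.457 60.328,144.958" fill="none" stroke="#ff00ff"/>
  <polygon points="213.316,94.061 224.150,95.639 230.695,104.416 229.117,115.250 220.340,121.795 209.506,120.217 202.961,111.440 204.539,100.606" fill="none" stroke="#ff00ff"/>
</svg>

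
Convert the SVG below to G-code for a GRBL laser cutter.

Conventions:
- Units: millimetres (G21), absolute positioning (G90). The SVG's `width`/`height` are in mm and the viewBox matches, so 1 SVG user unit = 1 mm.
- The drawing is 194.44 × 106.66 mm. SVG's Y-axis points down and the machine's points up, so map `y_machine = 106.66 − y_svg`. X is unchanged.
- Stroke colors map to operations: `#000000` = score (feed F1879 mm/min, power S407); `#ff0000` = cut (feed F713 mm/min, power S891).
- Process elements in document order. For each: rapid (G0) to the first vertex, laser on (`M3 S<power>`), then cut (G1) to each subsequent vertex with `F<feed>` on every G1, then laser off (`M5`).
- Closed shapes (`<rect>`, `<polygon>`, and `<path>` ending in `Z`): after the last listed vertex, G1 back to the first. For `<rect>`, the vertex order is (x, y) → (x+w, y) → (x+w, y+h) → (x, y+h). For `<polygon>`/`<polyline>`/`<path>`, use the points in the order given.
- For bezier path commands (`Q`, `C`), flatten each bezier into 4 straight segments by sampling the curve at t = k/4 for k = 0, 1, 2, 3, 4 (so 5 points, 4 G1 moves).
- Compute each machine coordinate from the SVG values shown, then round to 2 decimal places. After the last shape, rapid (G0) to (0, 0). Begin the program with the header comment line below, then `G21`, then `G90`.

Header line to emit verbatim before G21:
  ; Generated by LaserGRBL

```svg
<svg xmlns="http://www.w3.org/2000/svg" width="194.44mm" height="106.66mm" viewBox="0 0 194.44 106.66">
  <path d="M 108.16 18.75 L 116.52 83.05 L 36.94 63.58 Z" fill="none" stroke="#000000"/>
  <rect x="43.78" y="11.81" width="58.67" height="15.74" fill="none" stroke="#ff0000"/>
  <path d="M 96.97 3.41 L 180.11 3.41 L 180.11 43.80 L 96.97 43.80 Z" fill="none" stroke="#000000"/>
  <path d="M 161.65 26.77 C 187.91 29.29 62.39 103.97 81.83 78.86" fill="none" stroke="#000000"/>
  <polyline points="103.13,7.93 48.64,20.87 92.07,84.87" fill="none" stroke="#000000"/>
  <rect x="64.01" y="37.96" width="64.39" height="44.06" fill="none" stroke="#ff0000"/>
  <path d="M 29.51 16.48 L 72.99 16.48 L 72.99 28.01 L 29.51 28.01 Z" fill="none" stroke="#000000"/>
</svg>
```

viewBox `0 0 194.44 106.66` with mm width/height → 1 unit = 1 mm. Flip: y_m = 106.66 − y_svg.

**Shape 1** — `<path>` closed polygon, stroke `#000000` → score (S407, F1879). Machine vertices: (108.16,87.91) → (116.52,23.61) → (36.94,43.08) → (108.16,87.91). Closed: final G1 returns to the first vertex.

**Shape 2** — `<rect>` rectangle, stroke `#ff0000` → cut (S891, F713). Machine vertices: (43.78,94.85) → (102.45,94.85) → (102.45,79.11) → (43.78,79.11) → (43.78,94.85). Closed: final G1 returns to the first vertex.

**Shape 3** — `<path>` rectangle, stroke `#000000` → score (S407, F1879). Machine vertices: (96.97,103.25) → (180.11,103.25) → (180.11,62.86) → (96.97,62.86) → (96.97,103.25). Closed: final G1 returns to the first vertex.

**Shape 4** — `<path>` cubic bezier, stroke `#000000` → score (S407, F1879). Control points (SVG): P0=(161.65,26.77), P1=(187.91,29.29), P2=(62.39,103.97), P3=(81.83,78.86); sampled at t=k/4. Machine vertices: (161.65,79.89) → (157.52,67.16) → (124.30,43.48) → (89.79,24.99) → (81.83,27.80). Open path.

**Shape 5** — `<polyline>` open polyline, stroke `#000000` → score (S407, F1879). Machine vertices: (103.13,98.73) → (48.64,85.79) → (92.07,21.79). Open path.

**Shape 6** — `<rect>` rectangle, stroke `#ff0000` → cut (S891, F713). Machine vertices: (64.01,68.70) → (128.40,68.70) → (128.40,24.64) → (64.01,24.64) → (64.01,68.70). Closed: final G1 returns to the first vertex.

**Shape 7** — `<path>` rectangle, stroke `#000000` → score (S407, F1879). Machine vertices: (29.51,90.18) → (72.99,90.18) → (72.99,78.65) → (29.51,78.65) → (29.51,90.18). Closed: final G1 returns to the first vertex.

; Generated by LaserGRBL
G21
G90
G0 X108.16 Y87.91
M3 S407
G1 X116.52 Y23.61 F1879
G1 X36.94 Y43.08 F1879
G1 X108.16 Y87.91 F1879
M5
G0 X43.78 Y94.85
M3 S891
G1 X102.45 Y94.85 F713
G1 X102.45 Y79.11 F713
G1 X43.78 Y79.11 F713
G1 X43.78 Y94.85 F713
M5
G0 X96.97 Y103.25
M3 S407
G1 X180.11 Y103.25 F1879
G1 X180.11 Y62.86 F1879
G1 X96.97 Y62.86 F1879
G1 X96.97 Y103.25 F1879
M5
G0 X161.65 Y79.89
M3 S407
G1 X157.52 Y67.16 F1879
G1 X124.30 Y43.48 F1879
G1 X89.79 Y24.99 F1879
G1 X81.83 Y27.80 F1879
M5
G0 X103.13 Y98.73
M3 S407
G1 X48.64 Y85.79 F1879
G1 X92.07 Y21.79 F1879
M5
G0 X64.01 Y68.70
M3 S891
G1 X128.40 Y68.70 F713
G1 X128.40 Y24.64 F713
G1 X64.01 Y24.64 F713
G1 X64.01 Y68.70 F713
M5
G0 X29.51 Y90.18
M3 S407
G1 X72.99 Y90.18 F1879
G1 X72.99 Y78.65 F1879
G1 X29.51 Y78.65 F1879
G1 X29.51 Y90.18 F1879
M5
G0 X0.00 Y0.00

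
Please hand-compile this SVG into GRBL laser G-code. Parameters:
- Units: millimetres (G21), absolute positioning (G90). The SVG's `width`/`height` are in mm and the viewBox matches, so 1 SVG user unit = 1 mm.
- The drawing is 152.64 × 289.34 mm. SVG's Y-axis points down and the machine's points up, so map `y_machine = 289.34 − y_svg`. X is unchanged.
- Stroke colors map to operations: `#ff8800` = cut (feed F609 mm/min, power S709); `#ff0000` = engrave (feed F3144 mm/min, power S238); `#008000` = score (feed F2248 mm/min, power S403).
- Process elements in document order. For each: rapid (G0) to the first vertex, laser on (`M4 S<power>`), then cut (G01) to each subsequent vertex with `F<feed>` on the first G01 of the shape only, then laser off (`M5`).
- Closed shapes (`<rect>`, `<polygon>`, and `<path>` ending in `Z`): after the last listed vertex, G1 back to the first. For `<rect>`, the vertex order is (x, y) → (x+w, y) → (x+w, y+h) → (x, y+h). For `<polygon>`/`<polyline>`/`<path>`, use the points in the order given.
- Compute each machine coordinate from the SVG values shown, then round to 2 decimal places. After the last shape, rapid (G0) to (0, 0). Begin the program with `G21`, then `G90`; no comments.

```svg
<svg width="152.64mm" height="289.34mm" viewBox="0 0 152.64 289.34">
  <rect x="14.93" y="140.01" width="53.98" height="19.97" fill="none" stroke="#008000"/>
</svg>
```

G21
G90
G0 X14.93 Y149.33
M4 S403
G01 X68.91 Y149.33 F2248
G01 X68.91 Y129.36
G01 X14.93 Y129.36
G01 X14.93 Y149.33
M5
G0 X0.00 Y0.00

1 u = 1 mm; y_m = 289.34 − y.

[1] `<rect>` rectangle, #008000→score S403 F2248: (14.93,149.33) → (68.91,149.33) → (68.91,129.36) → (14.93,129.36) → (14.93,149.33) (closed)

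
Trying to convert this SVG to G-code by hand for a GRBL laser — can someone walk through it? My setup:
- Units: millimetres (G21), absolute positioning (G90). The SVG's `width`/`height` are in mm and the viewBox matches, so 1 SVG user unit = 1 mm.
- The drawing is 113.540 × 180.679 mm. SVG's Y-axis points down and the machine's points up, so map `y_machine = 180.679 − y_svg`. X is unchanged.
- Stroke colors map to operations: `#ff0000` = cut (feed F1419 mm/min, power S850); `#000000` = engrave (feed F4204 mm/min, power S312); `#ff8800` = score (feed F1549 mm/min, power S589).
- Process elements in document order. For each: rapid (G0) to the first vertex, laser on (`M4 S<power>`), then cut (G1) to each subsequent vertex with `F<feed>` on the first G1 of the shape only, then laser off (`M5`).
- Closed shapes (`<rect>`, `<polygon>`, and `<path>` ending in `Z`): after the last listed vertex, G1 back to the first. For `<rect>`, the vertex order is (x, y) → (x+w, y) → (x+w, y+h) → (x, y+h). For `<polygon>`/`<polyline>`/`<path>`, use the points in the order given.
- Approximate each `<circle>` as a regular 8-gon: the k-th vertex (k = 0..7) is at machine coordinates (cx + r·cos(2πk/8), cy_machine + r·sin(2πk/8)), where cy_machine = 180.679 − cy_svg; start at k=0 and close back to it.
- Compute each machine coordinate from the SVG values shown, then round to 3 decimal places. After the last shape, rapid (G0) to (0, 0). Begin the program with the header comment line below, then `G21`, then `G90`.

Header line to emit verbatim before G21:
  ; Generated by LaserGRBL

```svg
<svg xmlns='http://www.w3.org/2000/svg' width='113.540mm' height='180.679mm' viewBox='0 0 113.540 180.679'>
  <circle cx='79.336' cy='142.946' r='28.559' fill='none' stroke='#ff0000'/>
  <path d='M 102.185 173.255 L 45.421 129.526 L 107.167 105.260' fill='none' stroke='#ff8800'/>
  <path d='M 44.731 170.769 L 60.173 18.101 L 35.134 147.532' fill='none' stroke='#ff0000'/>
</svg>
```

1 u = 1 mm; y_m = 180.679 − y.

[1] `<circle>` circle, #ff0000→cut S850 F1419: (107.895,37.733) → (99.530,57.927) → (79.336,66.292) → (59.142,57.927) → (50.777,37.733) → (59.142,17.539) → (79.336,9.174) → (99.530,17.539) → (107.895,37.733) (closed)

[2] `<path>` open polyline, #ff8800→score S589 F1549: (102.185,7.424) → (45.421,51.153) → (107.167,75.419)

[3] `<path>` open polyline, #ff0000→cut S850 F1419: (44.731,9.910) → (60.173,162.578) → (35.134,33.147)

; Generated by LaserGRBL
G21
G90
G0 X107.895 Y37.733
M4 S850
G1 X99.530 Y57.927 F1419
G1 X79.336 Y66.292
G1 X59.142 Y57.927
G1 X50.777 Y37.733
G1 X59.142 Y17.539
G1 X79.336 Y9.174
G1 X99.530 Y17.539
G1 X107.895 Y37.733
M5
G0 X102.185 Y7.424
M4 S589
G1 X45.421 Y51.153 F1549
G1 X107.167 Y75.419
M5
G0 X44.731 Y9.910
M4 S850
G1 X60.173 Y162.578 F1419
G1 X35.134 Y33.147
M5
G0 X0.000 Y0.000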